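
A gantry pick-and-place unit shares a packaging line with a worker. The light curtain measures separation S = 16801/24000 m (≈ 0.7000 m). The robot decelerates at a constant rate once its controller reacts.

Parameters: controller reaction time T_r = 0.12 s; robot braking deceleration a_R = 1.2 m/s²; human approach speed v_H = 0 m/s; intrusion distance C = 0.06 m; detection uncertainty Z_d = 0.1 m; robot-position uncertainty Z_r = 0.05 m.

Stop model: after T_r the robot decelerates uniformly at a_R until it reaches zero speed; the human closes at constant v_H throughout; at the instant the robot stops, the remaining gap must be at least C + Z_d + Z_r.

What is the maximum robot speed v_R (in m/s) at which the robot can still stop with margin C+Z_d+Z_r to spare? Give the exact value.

v_R_max = 19/20 m/s = 0.9500 m/s

collect terms ⇒ (5/12)·v_R² + (3/25)·v_R + (-11761/24000) = 0
  disc = (3/25)² − 4·(5/12)·(-11761/24000) = 299209/360000 ; √disc = 547/600
  v_R = (−(3/25) + 547/600) / (2·(5/12)) = 19/20 m/s
check:
T_s = v_R/a_R = (19/20)/(6/5) = 0.7917 s
robot in T_r: 0.9500·0.1200 = 0.1140 m
robot under decel: 0.9500²/(2·1.2000) = 0.3760 m
human closes 0.0000·0.9117 = 0.0000 m
C+Z_d+Z_r = 0.0600+0.1000+0.0500 = 0.2100 m
sum ≈ 0.1140+0.3760+0.0000+0.2100 ≈ 0.7000 m = S ✓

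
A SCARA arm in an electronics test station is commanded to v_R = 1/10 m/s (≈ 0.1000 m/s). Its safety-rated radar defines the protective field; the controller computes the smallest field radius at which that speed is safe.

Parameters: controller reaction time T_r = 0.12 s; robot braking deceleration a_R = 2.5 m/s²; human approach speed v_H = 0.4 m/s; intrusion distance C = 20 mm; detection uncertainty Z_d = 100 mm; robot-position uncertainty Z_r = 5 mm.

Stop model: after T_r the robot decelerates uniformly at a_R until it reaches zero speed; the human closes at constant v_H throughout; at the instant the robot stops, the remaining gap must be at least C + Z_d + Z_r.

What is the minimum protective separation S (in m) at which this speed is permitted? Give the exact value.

T_s = v_R/a_R = (1/10)/(5/2) = 0.0400 s
reaction-phase robot travel = 0.1000·0.1200 = 0.0120 m
braking distance = 0.1000²/(2·2.5000) = 0.0020 m
human closes 0.4000·0.1600 = 0.0640 m
C+Z_d+Z_r = 0.0200+0.1000+0.0050 = 0.1250 m
S_min ≈ 0.0120+0.0020+0.0640+0.1250  ⇒  S_min = 203/1000 m

S_min = 203/1000 m = 0.2030 m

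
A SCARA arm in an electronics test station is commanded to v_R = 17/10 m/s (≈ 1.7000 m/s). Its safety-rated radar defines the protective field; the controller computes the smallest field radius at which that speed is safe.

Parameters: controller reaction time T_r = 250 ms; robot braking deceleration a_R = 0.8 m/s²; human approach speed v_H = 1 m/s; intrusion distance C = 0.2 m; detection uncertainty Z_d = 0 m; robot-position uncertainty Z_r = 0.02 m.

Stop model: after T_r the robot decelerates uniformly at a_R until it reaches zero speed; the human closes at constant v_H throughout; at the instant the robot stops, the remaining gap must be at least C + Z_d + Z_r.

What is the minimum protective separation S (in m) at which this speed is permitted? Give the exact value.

S_min = 3861/800 m = 4.8262 m

braking lasts T_s = (17/10)/(4/5) = 2.1250 s
reaction-phase robot travel = 1.7000·0.2500 = 0.4250 m
robot under decel: 1.7000²/(2·0.8000) = 1.8062 m
person approaches 1.0000·(0.2500+2.1250) = 2.3750 m
margins: 0.2000+0.0000+0.0200 = 0.2200 m
S_min ≈ 0.4250+1.8062+2.3750+0.2200  ⇒  S_min = 3861/800 m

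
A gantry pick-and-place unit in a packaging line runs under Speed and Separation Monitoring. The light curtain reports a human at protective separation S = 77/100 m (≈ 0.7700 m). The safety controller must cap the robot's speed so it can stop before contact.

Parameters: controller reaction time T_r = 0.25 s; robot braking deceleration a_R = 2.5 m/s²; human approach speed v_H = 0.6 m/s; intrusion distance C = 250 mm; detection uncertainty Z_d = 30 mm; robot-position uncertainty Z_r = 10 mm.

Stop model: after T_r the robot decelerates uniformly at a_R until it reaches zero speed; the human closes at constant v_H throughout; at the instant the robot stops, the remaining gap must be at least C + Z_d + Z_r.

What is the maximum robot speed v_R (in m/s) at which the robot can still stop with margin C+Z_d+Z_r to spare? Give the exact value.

at the boundary: (1/5)·v² + (49/100)·v + (-33/100) = 0
  disc = (49/100)² − 4·(1/5)·(-33/100) = 5041/10000 ; √disc = 71/100
  v_R = (−(49/100) + 71/100) / (2·(1/5)) = 11/20 m/s
check:
T_s = v_R/a_R = (11/20)/(5/2) = 0.2200 s
reaction-phase robot travel = 0.5500·0.2500 = 0.1375 m
braking distance = 0.5500²/(2·2.5000) = 0.0605 m
human over T_r+T_s: 0.6000·(0.2500+0.2200) = 0.2820 m
margins: 0.2500+0.0300+0.0100 = 0.2900 m
sum ≈ 0.1375+0.0605+0.2820+0.2900 ≈ 0.7700 m = S ✓

v_R_max = 11/20 m/s = 0.5500 m/s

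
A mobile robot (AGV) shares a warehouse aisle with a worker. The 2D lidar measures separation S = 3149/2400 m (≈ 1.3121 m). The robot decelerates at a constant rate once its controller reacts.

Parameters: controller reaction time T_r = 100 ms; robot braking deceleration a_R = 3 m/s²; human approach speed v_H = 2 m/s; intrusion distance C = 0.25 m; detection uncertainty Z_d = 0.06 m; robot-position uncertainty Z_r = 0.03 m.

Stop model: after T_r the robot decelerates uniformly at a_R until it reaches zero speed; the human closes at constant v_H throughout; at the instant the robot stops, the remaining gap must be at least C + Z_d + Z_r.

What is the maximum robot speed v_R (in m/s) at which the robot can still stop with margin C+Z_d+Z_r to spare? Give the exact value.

v_R_max = 17/20 m/s = 0.8500 m/s

collect terms ⇒ (1/6)·v_R² + (23/30)·v_R + (-1853/2400) = 0
  disc = (23/30)² − 4·(1/6)·(-1853/2400) = 441/400 ; √disc = 21/20
  v_R = (−(23/30) + 21/20) / (2·(1/6)) = 17/20 m/s
check:
braking lasts T_s = (17/20)/3 = 0.2833 s
robot covers v_R·T_r = 0.8500·0.1000 = 0.0850 m before braking
robot covers 0.8500·0.2833 − ½·3.0000·0.2833² = 0.1204 m while stopping
human closes 2.0000·0.3833 = 0.7667 m
residual clearance needed = 0.2500+0.0600+0.0300 = 0.3400 m
sum ≈ 0.0850+0.1204+0.7667+0.3400 ≈ 1.3121 m = S ✓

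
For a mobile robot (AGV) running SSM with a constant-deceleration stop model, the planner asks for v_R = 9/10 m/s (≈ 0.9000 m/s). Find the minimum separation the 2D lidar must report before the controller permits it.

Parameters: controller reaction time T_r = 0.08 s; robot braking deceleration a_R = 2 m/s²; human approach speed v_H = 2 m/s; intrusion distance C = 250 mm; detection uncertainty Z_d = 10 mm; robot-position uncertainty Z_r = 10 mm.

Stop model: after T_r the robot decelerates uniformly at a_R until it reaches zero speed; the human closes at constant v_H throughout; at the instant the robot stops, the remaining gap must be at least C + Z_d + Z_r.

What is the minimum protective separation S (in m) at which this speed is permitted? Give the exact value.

S_min = 3209/2000 m = 1.6045 m

T_s = v_R/a_R = (9/10)/2 = 0.4500 s
reaction-phase robot travel = 0.9000·0.0800 = 0.0720 m
braking distance = 0.9000²/(2·2.0000) = 0.2025 m
human over T_r+T_s: 2.0000·(0.0800+0.4500) = 1.0600 m
residual clearance needed = 0.2500+0.0100+0.0100 = 0.2700 m
S_min ≈ 0.0720+0.2025+1.0600+0.2700  ⇒  S_min = 3209/2000 m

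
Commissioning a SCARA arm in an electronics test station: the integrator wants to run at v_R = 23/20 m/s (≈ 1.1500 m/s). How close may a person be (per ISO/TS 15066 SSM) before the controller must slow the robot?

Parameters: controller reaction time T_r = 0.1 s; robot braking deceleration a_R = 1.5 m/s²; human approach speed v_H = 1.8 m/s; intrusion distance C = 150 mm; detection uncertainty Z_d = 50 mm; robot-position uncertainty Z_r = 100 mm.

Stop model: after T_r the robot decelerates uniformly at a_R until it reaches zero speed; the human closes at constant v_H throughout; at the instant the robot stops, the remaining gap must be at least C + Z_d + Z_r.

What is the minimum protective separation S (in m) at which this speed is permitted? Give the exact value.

stop time T_s = (23/20)/(3/2) = 0.7667 s
reaction-phase robot travel = 1.1500·0.1000 = 0.1150 m
braking distance = 1.1500²/(2·1.5000) = 0.4408 m
person approaches 1.8000·(0.1000+0.7667) = 1.5600 m
margins: 0.1500+0.0500+0.1000 = 0.3000 m
S_min ≈ 0.1150+0.4408+1.5600+0.3000  ⇒  S_min = 2899/1200 m

S_min = 2899/1200 m = 2.4158 m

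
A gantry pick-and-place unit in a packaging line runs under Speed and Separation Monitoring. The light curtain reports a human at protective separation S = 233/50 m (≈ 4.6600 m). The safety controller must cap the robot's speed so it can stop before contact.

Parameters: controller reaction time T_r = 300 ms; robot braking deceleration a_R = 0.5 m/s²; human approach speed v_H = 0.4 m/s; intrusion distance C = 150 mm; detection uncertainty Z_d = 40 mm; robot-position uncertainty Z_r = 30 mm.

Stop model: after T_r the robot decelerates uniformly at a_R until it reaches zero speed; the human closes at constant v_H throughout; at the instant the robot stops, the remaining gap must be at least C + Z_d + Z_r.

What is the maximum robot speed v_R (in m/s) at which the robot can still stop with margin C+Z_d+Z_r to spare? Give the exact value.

v_R_max = 8/5 m/s = 1.6000 m/s

collect terms ⇒ (1)·v_R² + (11/10)·v_R + (-108/25) = 0
  disc = (11/10)² − 4·(1)·(-108/25) = 1849/100 ; √disc = 43/10
  v_R = (−(11/10) + 43/10) / (2·(1)) = 8/5 m/s
check:
braking lasts T_s = (8/5)/(1/2) = 3.2000 s
robot in T_r: 1.6000·0.3000 = 0.4800 m
braking distance = 1.6000²/(2·0.5000) = 2.5600 m
human closes 0.4000·3.5000 = 1.4000 m
C+Z_d+Z_r = 0.1500+0.0400+0.0300 = 0.2200 m
sum ≈ 0.4800+2.5600+1.4000+0.2200 ≈ 4.6600 m = S ✓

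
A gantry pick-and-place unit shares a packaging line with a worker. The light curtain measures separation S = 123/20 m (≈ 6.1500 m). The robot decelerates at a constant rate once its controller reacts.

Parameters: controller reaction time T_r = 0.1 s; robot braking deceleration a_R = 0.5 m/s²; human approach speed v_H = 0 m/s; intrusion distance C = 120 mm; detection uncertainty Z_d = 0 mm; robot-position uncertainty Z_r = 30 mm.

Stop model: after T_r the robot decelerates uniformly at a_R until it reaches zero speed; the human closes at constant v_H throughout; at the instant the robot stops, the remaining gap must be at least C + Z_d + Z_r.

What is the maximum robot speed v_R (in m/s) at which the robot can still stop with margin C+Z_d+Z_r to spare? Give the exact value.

quadratic (1)·v² + (1/10)·v + (-6) = 0
  disc = (1/10)² − 4·(1)·(-6) = 2401/100 ; √disc = 49/10
  v_R = (−(1/10) + 49/10) / (2·(1)) = 12/5 m/s
check:
stop time T_s = (12/5)/(1/2) = 4.8000 s
robot in T_r: 2.4000·0.1000 = 0.2400 m
braking distance = 2.4000²/(2·0.5000) = 5.7600 m
human closes 0.0000·4.9000 = 0.0000 m
margins: 0.1200+0.0000+0.0300 = 0.1500 m
sum ≈ 0.2400+5.7600+0.0000+0.1500 ≈ 6.1500 m = S ✓

v_R_max = 12/5 m/s = 2.4000 m/s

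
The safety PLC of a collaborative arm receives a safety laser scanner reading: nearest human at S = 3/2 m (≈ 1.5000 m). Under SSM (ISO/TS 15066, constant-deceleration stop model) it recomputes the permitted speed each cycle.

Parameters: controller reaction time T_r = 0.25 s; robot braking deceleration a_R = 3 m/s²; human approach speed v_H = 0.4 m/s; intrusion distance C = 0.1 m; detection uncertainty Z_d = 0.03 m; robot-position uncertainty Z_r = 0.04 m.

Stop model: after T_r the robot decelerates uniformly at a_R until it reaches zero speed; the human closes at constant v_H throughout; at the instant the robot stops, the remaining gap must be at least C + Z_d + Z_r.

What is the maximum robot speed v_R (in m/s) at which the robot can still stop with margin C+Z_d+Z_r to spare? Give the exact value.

v_R_max = 9/5 m/s = 1.8000 m/s

collect terms ⇒ (1/6)·v_R² + (23/60)·v_R + (-123/100) = 0
  disc = (23/60)² − 4·(1/6)·(-123/100) = 3481/3600 ; √disc = 59/60
  v_R = (−(23/60) + 59/60) / (2·(1/6)) = 9/5 m/s
check:
T_s = v_R/a_R = (9/5)/3 = 0.6000 s
robot covers v_R·T_r = 1.8000·0.2500 = 0.4500 m before braking
braking distance = 1.8000²/(2·3.0000) = 0.5400 m
human closes 0.4000·0.8500 = 0.3400 m
margins: 0.1000+0.0300+0.0400 = 0.1700 m
sum ≈ 0.4500+0.5400+0.3400+0.1700 ≈ 1.5000 m = S ✓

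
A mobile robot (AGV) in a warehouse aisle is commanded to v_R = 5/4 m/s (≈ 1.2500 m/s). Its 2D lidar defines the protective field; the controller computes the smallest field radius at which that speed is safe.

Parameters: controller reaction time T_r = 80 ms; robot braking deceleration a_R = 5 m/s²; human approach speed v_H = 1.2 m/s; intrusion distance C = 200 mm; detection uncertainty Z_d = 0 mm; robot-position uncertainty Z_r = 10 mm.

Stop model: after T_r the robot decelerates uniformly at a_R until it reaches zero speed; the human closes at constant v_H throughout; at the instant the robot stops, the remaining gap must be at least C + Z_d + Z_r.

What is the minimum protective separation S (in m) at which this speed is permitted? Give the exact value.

stop time T_s = (5/4)/5 = 0.2500 s
reaction-phase robot travel = 1.2500·0.0800 = 0.1000 m
braking distance = 1.2500²/(2·5.0000) = 0.1562 m
person approaches 1.2000·(0.0800+0.2500) = 0.3960 m
C+Z_d+Z_r = 0.2000+0.0000+0.0100 = 0.2100 m
S_min ≈ 0.1000+0.1562+0.3960+0.2100  ⇒  S_min = 3449/4000 m

S_min = 3449/4000 m = 0.8622 m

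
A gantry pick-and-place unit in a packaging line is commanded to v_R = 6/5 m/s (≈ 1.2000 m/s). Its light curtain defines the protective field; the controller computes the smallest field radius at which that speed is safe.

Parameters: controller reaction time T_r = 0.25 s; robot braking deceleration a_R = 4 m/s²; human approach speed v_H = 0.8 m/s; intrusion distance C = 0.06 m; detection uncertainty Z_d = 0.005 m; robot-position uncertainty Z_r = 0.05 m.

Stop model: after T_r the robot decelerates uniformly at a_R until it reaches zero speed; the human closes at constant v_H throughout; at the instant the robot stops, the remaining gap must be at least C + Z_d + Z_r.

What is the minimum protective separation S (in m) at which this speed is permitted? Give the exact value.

stop time T_s = (6/5)/4 = 0.3000 s
robot covers v_R·T_r = 1.2000·0.2500 = 0.3000 m before braking
braking distance = 1.2000²/(2·4.0000) = 0.1800 m
human closes 0.8000·0.5500 = 0.4400 m
margins: 0.0600+0.0050+0.0500 = 0.1150 m
S_min ≈ 0.3000+0.1800+0.4400+0.1150  ⇒  S_min = 207/200 m

S_min = 207/200 m = 1.0350 m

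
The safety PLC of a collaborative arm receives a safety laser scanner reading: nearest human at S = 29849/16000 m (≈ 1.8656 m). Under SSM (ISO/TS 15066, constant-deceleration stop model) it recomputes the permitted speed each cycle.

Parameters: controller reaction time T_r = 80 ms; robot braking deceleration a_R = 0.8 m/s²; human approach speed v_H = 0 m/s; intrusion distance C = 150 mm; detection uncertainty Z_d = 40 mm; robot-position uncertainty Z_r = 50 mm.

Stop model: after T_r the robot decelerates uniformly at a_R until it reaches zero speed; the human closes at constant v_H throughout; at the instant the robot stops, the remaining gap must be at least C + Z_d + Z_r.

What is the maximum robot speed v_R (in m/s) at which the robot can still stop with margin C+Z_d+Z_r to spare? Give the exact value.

v_R_max = 31/20 m/s = 1.5500 m/s

collect terms ⇒ (5/8)·v_R² + (2/25)·v_R + (-26009/16000) = 0
  disc = (2/25)² − 4·(5/8)·(-26009/16000) = 651249/160000 ; √disc = 807/400
  v_R = (−(2/25) + 807/400) / (2·(5/8)) = 31/20 m/s
check:
T_s = v_R/a_R = (31/20)/(4/5) = 1.9375 s
robot covers v_R·T_r = 1.5500·0.0800 = 0.1240 m before braking
robot covers 1.5500·1.9375 − ½·0.8000·1.9375² = 1.5016 m while stopping
human closes 0.0000·2.0175 = 0.0000 m
C+Z_d+Z_r = 0.1500+0.0400+0.0500 = 0.2400 m
sum ≈ 0.1240+1.5016+0.0000+0.2400 ≈ 1.8656 m = S ✓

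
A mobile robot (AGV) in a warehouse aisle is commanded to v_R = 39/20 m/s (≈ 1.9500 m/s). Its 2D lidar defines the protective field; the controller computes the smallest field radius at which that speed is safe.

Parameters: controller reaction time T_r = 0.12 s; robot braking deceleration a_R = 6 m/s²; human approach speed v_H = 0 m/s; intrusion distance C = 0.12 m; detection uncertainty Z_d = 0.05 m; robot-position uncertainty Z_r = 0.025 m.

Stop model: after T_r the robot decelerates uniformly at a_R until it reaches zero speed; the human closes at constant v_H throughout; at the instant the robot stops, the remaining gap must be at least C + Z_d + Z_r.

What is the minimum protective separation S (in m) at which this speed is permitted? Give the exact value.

T_s = v_R/a_R = (39/20)/6 = 0.3250 s
robot in T_r: 1.9500·0.1200 = 0.2340 m
robot under decel: 1.9500²/(2·6.0000) = 0.3169 m
human closes 0.0000·0.4450 = 0.0000 m
residual clearance needed = 0.1200+0.0500+0.0250 = 0.1950 m
S_min ≈ 0.2340+0.3169+0.0000+0.1950  ⇒  S_min = 5967/8000 m

S_min = 5967/8000 m = 0.7459 m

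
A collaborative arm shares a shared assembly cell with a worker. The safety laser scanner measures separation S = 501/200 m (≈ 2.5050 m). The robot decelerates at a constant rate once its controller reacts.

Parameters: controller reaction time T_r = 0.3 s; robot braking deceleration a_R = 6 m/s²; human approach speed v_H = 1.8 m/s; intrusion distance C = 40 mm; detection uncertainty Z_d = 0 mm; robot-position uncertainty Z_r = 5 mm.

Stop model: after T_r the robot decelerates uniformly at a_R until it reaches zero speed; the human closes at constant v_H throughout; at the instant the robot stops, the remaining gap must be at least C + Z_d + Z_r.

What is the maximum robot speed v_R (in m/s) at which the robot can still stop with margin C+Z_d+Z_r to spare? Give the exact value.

collect terms ⇒ (1/12)·v_R² + (3/5)·v_R + (-48/25) = 0
  disc = (3/5)² − 4·(1/12)·(-48/25) = 1 ; √disc = 1
  v_R = (−(3/5) + 1) / (2·(1/12)) = 12/5 m/s
check:
T_s = v_R/a_R = (12/5)/6 = 0.4000 s
robot covers v_R·T_r = 2.4000·0.3000 = 0.7200 m before braking
braking distance = 2.4000²/(2·6.0000) = 0.4800 m
human over T_r+T_s: 1.8000·(0.3000+0.4000) = 1.2600 m
C+Z_d+Z_r = 0.0400+0.0000+0.0050 = 0.0450 m
sum ≈ 0.7200+0.4800+1.2600+0.0450 ≈ 2.5050 m = S ✓

v_R_max = 12/5 m/s = 2.4000 m/s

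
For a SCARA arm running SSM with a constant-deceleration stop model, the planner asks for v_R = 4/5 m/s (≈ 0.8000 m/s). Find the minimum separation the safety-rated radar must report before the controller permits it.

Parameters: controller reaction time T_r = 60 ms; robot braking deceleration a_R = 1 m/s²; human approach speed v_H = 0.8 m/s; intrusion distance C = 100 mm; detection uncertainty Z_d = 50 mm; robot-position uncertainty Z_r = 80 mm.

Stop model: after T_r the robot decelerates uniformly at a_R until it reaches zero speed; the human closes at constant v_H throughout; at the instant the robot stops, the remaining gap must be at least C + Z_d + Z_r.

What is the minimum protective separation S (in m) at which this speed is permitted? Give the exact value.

T_s = v_R/a_R = (4/5)/1 = 0.8000 s
robot covers v_R·T_r = 0.8000·0.0600 = 0.0480 m before braking
robot under decel: 0.8000²/(2·1.0000) = 0.3200 m
human closes 0.8000·0.8600 = 0.6880 m
C+Z_d+Z_r = 0.1000+0.0500+0.0800 = 0.2300 m
S_min ≈ 0.0480+0.3200+0.6880+0.2300  ⇒  S_min = 643/500 m

S_min = 643/500 m = 1.2860 m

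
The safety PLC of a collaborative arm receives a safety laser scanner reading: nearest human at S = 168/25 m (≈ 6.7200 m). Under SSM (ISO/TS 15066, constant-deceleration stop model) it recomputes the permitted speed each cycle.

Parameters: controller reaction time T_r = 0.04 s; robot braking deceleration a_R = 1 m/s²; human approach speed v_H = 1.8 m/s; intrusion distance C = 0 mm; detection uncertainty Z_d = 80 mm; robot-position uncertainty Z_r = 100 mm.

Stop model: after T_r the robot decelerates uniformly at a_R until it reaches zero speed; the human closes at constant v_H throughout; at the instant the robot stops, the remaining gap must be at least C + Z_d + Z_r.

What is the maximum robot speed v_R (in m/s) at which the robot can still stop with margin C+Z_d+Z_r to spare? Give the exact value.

v_R_max = 11/5 m/s = 2.2000 m/s

at the boundary: (1/2)·v² + (46/25)·v + (-1617/250) = 0
  disc = (46/25)² − 4·(1/2)·(-1617/250) = 10201/625 ; √disc = 101/25
  v_R = (−(46/25) + 101/25) / (2·(1/2)) = 11/5 m/s
check:
stop time T_s = (11/5)/1 = 2.2000 s
reaction-phase robot travel = 2.2000·0.0400 = 0.0880 m
robot covers 2.2000·2.2000 − ½·1.0000·2.2000² = 2.4200 m while stopping
human over T_r+T_s: 1.8000·(0.0400+2.2000) = 4.0320 m
margins: 0.0000+0.0800+0.1000 = 0.1800 m
sum ≈ 0.0880+2.4200+4.0320+0.1800 ≈ 6.7200 m = S ✓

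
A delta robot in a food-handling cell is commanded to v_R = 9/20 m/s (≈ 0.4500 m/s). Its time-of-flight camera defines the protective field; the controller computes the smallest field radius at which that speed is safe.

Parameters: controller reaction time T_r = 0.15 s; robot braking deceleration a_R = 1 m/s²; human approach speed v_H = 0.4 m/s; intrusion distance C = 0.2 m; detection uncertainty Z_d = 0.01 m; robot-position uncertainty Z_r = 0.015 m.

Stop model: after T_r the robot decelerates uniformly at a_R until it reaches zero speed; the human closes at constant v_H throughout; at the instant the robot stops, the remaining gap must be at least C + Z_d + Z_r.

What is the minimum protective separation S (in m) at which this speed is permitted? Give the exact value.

S_min = 507/800 m = 0.6338 m

T_s = v_R/a_R = (9/20)/1 = 0.4500 s
reaction-phase robot travel = 0.4500·0.1500 = 0.0675 m
robot under decel: 0.4500²/(2·1.0000) = 0.1013 m
human over T_r+T_s: 0.4000·(0.1500+0.4500) = 0.2400 m
margins: 0.2000+0.0100+0.0150 = 0.2250 m
S_min ≈ 0.0675+0.1013+0.2400+0.2250  ⇒  S_min = 507/800 m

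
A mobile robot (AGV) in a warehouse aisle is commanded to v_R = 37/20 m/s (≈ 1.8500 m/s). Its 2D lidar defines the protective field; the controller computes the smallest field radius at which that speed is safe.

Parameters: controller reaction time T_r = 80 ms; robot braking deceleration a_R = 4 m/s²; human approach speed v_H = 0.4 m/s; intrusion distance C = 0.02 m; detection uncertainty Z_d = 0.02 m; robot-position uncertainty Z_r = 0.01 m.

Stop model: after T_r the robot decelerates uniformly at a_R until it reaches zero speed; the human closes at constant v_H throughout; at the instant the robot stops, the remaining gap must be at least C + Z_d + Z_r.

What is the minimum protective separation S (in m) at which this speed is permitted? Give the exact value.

braking lasts T_s = (37/20)/4 = 0.4625 s
reaction-phase robot travel = 1.8500·0.0800 = 0.1480 m
robot under decel: 1.8500²/(2·4.0000) = 0.4278 m
human closes 0.4000·0.5425 = 0.2170 m
residual clearance needed = 0.0200+0.0200+0.0100 = 0.0500 m
S_min ≈ 0.1480+0.4278+0.2170+0.0500  ⇒  S_min = 2697/3200 m

S_min = 2697/3200 m = 0.8428 m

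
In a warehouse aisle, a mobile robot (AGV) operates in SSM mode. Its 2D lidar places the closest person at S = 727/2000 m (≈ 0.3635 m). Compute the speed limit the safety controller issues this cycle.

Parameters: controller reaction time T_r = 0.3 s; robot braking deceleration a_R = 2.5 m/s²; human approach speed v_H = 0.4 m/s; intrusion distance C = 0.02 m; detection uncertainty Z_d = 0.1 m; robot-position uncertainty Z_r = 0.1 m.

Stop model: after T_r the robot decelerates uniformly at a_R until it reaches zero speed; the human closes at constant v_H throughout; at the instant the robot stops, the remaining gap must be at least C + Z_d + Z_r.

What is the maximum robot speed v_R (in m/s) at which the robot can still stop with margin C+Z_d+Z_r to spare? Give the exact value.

v_R_max = 1/20 m/s = 0.0500 m/s

at the boundary: (1/5)·v² + (23/50)·v + (-47/2000) = 0
  disc = (23/50)² − 4·(1/5)·(-47/2000) = 144/625 ; √disc = 12/25
  v_R = (−(23/50) + 12/25) / (2·(1/5)) = 1/20 m/s
check:
stop time T_s = (1/20)/(5/2) = 0.0200 s
robot in T_r: 0.0500·0.3000 = 0.0150 m
braking distance = 0.0500²/(2·2.5000) = 0.0005 m
human closes 0.4000·0.3200 = 0.1280 m
C+Z_d+Z_r = 0.0200+0.1000+0.1000 = 0.2200 m
sum ≈ 0.0150+0.0005+0.1280+0.2200 ≈ 0.3635 m = S ✓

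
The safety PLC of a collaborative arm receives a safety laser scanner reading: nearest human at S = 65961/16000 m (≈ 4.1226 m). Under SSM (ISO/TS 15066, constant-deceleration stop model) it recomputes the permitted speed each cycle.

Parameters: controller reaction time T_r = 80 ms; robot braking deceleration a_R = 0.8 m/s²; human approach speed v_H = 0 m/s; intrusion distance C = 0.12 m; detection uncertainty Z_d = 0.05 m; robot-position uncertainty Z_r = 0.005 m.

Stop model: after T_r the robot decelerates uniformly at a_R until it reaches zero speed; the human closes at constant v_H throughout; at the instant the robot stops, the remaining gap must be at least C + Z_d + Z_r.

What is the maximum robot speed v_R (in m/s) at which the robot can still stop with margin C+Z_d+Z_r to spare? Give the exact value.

quadratic (5/8)·v² + (2/25)·v + (-63161/16000) = 0
  disc = (2/25)² − 4·(5/8)·(-63161/16000) = 1580049/160000 ; √disc = 1257/400
  v_R = (−(2/25) + 1257/400) / (2·(5/8)) = 49/20 m/s
check:
braking lasts T_s = (49/20)/(4/5) = 3.0625 s
robot covers v_R·T_r = 2.4500·0.0800 = 0.1960 m before braking
robot covers 2.4500·3.0625 − ½·0.8000·3.0625² = 3.7516 m while stopping
human over T_r+T_s: 0.0000·(0.0800+3.0625) = 0.0000 m
margins: 0.1200+0.0500+0.0050 = 0.1750 m
sum ≈ 0.1960+3.7516+0.0000+0.1750 ≈ 4.1226 m = S ✓

v_R_max = 49/20 m/s = 2.4500 m/s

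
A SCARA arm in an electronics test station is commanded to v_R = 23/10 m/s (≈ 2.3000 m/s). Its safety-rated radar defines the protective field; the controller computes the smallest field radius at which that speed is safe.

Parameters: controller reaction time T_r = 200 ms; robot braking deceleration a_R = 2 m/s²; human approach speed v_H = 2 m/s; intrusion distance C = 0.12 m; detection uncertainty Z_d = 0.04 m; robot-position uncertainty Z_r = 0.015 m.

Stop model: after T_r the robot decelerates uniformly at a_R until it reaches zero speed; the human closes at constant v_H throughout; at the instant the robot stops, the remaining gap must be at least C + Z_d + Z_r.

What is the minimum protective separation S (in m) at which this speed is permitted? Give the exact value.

T_s = v_R/a_R = (23/10)/2 = 1.1500 s
robot covers v_R·T_r = 2.3000·0.2000 = 0.4600 m before braking
robot under decel: 2.3000²/(2·2.0000) = 1.3225 m
human closes 2.0000·1.3500 = 2.7000 m
C+Z_d+Z_r = 0.1200+0.0400+0.0150 = 0.1750 m
S_min ≈ 0.4600+1.3225+2.7000+0.1750  ⇒  S_min = 1863/400 m

S_min = 1863/400 m = 4.6575 m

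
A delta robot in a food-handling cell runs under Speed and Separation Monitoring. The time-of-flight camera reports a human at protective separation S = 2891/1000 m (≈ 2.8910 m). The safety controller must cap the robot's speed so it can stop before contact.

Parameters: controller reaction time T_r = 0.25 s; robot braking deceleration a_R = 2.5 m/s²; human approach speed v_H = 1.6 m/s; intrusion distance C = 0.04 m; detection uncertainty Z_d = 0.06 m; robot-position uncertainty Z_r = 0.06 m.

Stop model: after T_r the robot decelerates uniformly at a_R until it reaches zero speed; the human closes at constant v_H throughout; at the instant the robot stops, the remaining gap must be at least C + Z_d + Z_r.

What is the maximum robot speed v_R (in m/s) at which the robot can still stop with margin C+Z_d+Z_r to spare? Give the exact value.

v_R_max = 37/20 m/s = 1.8500 m/s

collect terms ⇒ (1/5)·v_R² + (89/100)·v_R + (-2331/1000) = 0
  disc = (89/100)² − 4·(1/5)·(-2331/1000) = 26569/10000 ; √disc = 163/100
  v_R = (−(89/100) + 163/100) / (2·(1/5)) = 37/20 m/s
check:
T_s = v_R/a_R = (37/20)/(5/2) = 0.7400 s
reaction-phase robot travel = 1.8500·0.2500 = 0.4625 m
braking distance = 1.8500²/(2·2.5000) = 0.6845 m
human closes 1.6000·0.9900 = 1.5840 m
C+Z_d+Z_r = 0.0400+0.0600+0.0600 = 0.1600 m
sum ≈ 0.4625+0.6845+1.5840+0.1600 ≈ 2.8910 m = S ✓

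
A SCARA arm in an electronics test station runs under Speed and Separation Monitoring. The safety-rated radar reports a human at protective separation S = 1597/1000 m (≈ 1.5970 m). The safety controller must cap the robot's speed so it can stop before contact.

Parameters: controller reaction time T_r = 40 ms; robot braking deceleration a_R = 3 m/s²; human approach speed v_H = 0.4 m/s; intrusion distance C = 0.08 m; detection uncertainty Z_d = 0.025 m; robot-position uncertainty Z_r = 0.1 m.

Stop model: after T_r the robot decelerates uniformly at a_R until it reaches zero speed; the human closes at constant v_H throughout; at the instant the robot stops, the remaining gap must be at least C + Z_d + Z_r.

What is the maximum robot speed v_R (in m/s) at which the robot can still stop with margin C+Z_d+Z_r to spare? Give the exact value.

v_R_max = 12/5 m/s = 2.4000 m/s

quadratic (1/6)·v² + (13/75)·v + (-172/125) = 0
  disc = (13/75)² − 4·(1/6)·(-172/125) = 5329/5625 ; √disc = 73/75
  v_R = (−(13/75) + 73/75) / (2·(1/6)) = 12/5 m/s
check:
braking lasts T_s = (12/5)/3 = 0.8000 s
robot in T_r: 2.4000·0.0400 = 0.0960 m
robot covers 2.4000·0.8000 − ½·3.0000·0.8000² = 0.9600 m while stopping
person approaches 0.4000·(0.0400+0.8000) = 0.3360 m
C+Z_d+Z_r = 0.0800+0.0250+0.1000 = 0.2050 m
sum ≈ 0.0960+0.9600+0.3360+0.2050 ≈ 1.5970 m = S ✓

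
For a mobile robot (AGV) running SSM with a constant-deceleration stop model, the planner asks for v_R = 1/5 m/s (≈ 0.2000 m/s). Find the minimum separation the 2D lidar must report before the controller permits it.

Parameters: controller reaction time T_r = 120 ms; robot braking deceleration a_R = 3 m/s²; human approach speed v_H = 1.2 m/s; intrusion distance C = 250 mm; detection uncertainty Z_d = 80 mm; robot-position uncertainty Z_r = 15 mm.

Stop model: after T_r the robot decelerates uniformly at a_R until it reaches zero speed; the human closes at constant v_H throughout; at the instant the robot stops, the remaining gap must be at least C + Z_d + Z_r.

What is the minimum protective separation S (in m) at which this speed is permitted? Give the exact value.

S_min = 1799/3000 m = 0.5997 m

braking lasts T_s = (1/5)/3 = 0.0667 s
reaction-phase robot travel = 0.2000·0.1200 = 0.0240 m
braking distance = 0.2000²/(2·3.0000) = 0.0067 m
person approaches 1.2000·(0.1200+0.0667) = 0.2240 m
residual clearance needed = 0.2500+0.0800+0.0150 = 0.3450 m
S_min ≈ 0.0240+0.0067+0.2240+0.3450  ⇒  S_min = 1799/3000 m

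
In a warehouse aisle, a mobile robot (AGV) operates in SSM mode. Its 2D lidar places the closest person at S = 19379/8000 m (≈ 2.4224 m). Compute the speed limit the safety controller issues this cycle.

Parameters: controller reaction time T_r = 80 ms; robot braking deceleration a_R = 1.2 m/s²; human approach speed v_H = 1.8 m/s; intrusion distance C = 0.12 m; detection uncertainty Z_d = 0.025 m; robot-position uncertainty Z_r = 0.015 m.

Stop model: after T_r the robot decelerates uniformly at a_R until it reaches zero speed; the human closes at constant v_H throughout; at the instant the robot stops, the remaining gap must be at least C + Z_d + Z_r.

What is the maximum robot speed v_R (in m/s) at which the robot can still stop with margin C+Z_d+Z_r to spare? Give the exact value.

quadratic (5/12)·v² + (79/50)·v + (-16947/8000) = 0
  disc = (79/50)² − 4·(5/12)·(-16947/8000) = 241081/40000 ; √disc = 491/200
  v_R = (−(79/50) + 491/200) / (2·(5/12)) = 21/20 m/s
check:
braking lasts T_s = (21/20)/(6/5) = 0.8750 s
reaction-phase robot travel = 1.0500·0.0800 = 0.0840 m
robot under decel: 1.0500²/(2·1.2000) = 0.4594 m
human closes 1.8000·0.9550 = 1.7190 m
margins: 0.1200+0.0250+0.0150 = 0.1600 m
sum ≈ 0.0840+0.4594+1.7190+0.1600 ≈ 2.4224 m = S ✓

v_R_max = 21/20 m/s = 1.0500 m/s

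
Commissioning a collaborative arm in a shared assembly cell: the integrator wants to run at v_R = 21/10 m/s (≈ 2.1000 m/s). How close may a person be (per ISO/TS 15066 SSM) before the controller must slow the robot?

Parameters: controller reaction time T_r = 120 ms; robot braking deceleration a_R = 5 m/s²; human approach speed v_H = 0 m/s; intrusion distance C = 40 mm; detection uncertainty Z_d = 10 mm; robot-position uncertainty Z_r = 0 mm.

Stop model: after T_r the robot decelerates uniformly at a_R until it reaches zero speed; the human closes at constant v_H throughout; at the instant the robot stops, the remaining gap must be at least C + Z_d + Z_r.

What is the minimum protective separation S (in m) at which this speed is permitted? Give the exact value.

S_min = 743/1000 m = 0.7430 m

T_s = v_R/a_R = (21/10)/5 = 0.4200 s
robot covers v_R·T_r = 2.1000·0.1200 = 0.2520 m before braking
robot under decel: 2.1000²/(2·5.0000) = 0.4410 m
human closes 0.0000·0.5400 = 0.0000 m
residual clearance needed = 0.0400+0.0100+0.0000 = 0.0500 m
S_min ≈ 0.2520+0.4410+0.0000+0.0500  ⇒  S_min = 743/1000 m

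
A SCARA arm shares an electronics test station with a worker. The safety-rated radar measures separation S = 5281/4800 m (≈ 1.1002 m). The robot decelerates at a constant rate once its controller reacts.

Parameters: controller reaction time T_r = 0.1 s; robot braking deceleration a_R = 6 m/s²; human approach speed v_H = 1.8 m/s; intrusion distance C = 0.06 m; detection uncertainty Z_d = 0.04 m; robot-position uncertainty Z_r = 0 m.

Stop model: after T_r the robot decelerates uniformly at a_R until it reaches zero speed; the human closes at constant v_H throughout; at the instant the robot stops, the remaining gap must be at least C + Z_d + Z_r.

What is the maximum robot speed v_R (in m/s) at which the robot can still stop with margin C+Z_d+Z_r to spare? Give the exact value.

v_R_max = 31/20 m/s = 1.5500 m/s

at the boundary: (1/12)·v² + (2/5)·v + (-3937/4800) = 0
  disc = (2/5)² − 4·(1/12)·(-3937/4800) = 6241/14400 ; √disc = 79/120
  v_R = (−(2/5) + 79/120) / (2·(1/12)) = 31/20 m/s
check:
T_s = v_R/a_R = (31/20)/6 = 0.2583 s
robot in T_r: 1.5500·0.1000 = 0.1550 m
robot covers 1.5500·0.2583 − ½·6.0000·0.2583² = 0.2002 m while stopping
person approaches 1.8000·(0.1000+0.2583) = 0.6450 m
residual clearance needed = 0.0600+0.0400+0.0000 = 0.1000 m
sum ≈ 0.1550+0.2002+0.6450+0.1000 ≈ 1.1002 m = S ✓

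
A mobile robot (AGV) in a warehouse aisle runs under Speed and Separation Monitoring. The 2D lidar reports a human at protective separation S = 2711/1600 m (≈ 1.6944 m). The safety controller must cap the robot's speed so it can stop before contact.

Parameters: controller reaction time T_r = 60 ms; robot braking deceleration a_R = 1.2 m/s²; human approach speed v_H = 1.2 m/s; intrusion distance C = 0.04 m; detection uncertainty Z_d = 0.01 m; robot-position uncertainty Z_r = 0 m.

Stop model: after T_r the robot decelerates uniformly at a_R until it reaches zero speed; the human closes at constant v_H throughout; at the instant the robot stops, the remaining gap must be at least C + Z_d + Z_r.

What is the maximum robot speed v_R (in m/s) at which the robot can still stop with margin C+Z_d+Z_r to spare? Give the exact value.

at the boundary: (5/12)·v² + (53/50)·v + (-12579/8000) = 0
  disc = (53/50)² − 4·(5/12)·(-12579/8000) = 149769/40000 ; √disc = 387/200
  v_R = (−(53/50) + 387/200) / (2·(5/12)) = 21/20 m/s
check:
braking lasts T_s = (21/20)/(6/5) = 0.8750 s
robot in T_r: 1.0500·0.0600 = 0.0630 m
robot covers 1.0500·0.8750 − ½·1.2000·0.8750² = 0.4594 m while stopping
human over T_r+T_s: 1.2000·(0.0600+0.8750) = 1.1220 m
residual clearance needed = 0.0400+0.0100+0.0000 = 0.0500 m
sum ≈ 0.0630+0.4594+1.1220+0.0500 ≈ 1.6944 m = S ✓

v_R_max = 21/20 m/s = 1.0500 m/s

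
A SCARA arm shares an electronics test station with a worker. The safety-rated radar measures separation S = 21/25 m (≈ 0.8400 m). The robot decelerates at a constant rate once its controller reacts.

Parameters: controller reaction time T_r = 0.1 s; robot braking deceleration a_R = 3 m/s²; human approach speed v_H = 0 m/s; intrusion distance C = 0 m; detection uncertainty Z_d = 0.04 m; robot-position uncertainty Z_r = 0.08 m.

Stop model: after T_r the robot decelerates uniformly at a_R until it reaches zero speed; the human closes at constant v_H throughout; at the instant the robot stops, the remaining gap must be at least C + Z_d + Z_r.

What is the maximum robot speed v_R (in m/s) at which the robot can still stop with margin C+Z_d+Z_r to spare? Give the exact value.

v_R_max = 9/5 m/s = 1.8000 m/s

collect terms ⇒ (1/6)·v_R² + (1/10)·v_R + (-18/25) = 0
  disc = (1/10)² − 4·(1/6)·(-18/25) = 49/100 ; √disc = 7/10
  v_R = (−(1/10) + 7/10) / (2·(1/6)) = 9/5 m/s
check:
stop time T_s = (9/5)/3 = 0.6000 s
robot covers v_R·T_r = 1.8000·0.1000 = 0.1800 m before braking
robot under decel: 1.8000²/(2·3.0000) = 0.5400 m
human over T_r+T_s: 0.0000·(0.1000+0.6000) = 0.0000 m
margins: 0.0000+0.0400+0.0800 = 0.1200 m
sum ≈ 0.1800+0.5400+0.0000+0.1200 ≈ 0.8400 m = S ✓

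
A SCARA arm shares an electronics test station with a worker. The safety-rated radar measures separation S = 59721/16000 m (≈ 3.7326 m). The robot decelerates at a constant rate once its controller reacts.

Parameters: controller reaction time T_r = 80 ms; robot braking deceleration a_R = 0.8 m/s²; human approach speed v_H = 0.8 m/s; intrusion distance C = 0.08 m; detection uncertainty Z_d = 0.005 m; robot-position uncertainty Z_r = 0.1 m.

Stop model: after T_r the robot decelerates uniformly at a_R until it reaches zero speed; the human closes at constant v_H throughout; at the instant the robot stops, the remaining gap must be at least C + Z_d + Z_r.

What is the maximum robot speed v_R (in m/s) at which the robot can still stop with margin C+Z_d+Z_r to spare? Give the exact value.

v_R_max = 33/20 m/s = 1.6500 m/s

collect terms ⇒ (5/8)·v_R² + (27/25)·v_R + (-55737/16000) = 0
  disc = (27/25)² − 4·(5/8)·(-55737/16000) = 1580049/160000 ; √disc = 1257/400
  v_R = (−(27/25) + 1257/400) / (2·(5/8)) = 33/20 m/s
check:
stop time T_s = (33/20)/(4/5) = 2.0625 s
robot covers v_R·T_r = 1.6500·0.0800 = 0.1320 m before braking
robot under decel: 1.6500²/(2·0.8000) = 1.7016 m
human closes 0.8000·2.1425 = 1.7140 m
residual clearance needed = 0.0800+0.0050+0.1000 = 0.1850 m
sum ≈ 0.1320+1.7016+1.7140+0.1850 ≈ 3.7326 m = S ✓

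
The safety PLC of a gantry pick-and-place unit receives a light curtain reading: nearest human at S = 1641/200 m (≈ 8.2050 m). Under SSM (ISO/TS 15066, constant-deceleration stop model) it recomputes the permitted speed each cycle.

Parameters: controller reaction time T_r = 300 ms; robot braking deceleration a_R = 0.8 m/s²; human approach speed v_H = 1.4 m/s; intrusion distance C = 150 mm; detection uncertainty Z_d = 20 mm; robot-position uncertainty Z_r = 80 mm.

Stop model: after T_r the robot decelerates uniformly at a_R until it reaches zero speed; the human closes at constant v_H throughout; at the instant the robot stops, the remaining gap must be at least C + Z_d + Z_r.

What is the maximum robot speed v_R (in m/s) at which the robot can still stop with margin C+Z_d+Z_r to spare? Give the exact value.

quadratic (5/8)·v² + (41/20)·v + (-1507/200) = 0
  disc = (41/20)² − 4·(5/8)·(-1507/200) = 576/25 ; √disc = 24/5
  v_R = (−(41/20) + 24/5) / (2·(5/8)) = 11/5 m/s
check:
braking lasts T_s = (11/5)/(4/5) = 2.7500 s
robot covers v_R·T_r = 2.2000·0.3000 = 0.6600 m before braking
robot covers 2.2000·2.7500 − ½·0.8000·2.7500² = 3.0250 m while stopping
human closes 1.4000·3.0500 = 4.2700 m
margins: 0.1500+0.0200+0.0800 = 0.2500 m
sum ≈ 0.6600+3.0250+4.2700+0.2500 ≈ 8.2050 m = S ✓

v_R_max = 11/5 m/s = 2.2000 m/s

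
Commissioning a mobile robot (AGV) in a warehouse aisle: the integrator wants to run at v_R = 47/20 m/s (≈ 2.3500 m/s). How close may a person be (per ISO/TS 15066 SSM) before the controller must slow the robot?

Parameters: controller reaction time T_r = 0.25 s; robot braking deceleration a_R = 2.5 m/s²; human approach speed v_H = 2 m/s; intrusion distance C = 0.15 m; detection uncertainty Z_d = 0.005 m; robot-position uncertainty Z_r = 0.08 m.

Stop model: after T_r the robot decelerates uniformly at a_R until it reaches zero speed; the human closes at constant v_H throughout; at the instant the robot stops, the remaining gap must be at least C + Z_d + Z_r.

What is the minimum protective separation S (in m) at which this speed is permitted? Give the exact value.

T_s = v_R/a_R = (47/20)/(5/2) = 0.9400 s
reaction-phase robot travel = 2.3500·0.2500 = 0.5875 m
robot under decel: 2.3500²/(2·2.5000) = 1.1045 m
person approaches 2.0000·(0.2500+0.9400) = 2.3800 m
margins: 0.1500+0.0050+0.0800 = 0.2350 m
S_min ≈ 0.5875+1.1045+2.3800+0.2350  ⇒  S_min = 4307/1000 m

S_min = 4307/1000 m = 4.3070 m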